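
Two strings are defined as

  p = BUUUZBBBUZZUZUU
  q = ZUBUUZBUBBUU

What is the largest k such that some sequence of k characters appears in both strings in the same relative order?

One common subsequence of length 9: B [1,3], U [3,4], U [4,5], Z [5,6], B [6,7], B [7,9], B [8,10], U [14,11], U [15,12]. Since dp[15][12] = 9, nothing longer is possible.

9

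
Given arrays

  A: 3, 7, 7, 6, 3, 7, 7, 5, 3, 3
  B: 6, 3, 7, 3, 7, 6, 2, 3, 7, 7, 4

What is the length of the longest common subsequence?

Let dp[i][j] be the LCS length of the first i values of A and the first j values of B. dp[i][j] = dp[i-1][j-1]+1 when the i-th and j-th values match, else max(dp[i-1][j], dp[i][j-1]).
    ·  6  3  7  3  7  6  2  3  7  7  4
 ·  0  0  0  0  0  0  0  0  0  0  0  0
 3  0  0  1  1  1  1  1  1  1  1  1  1
 7  0  0  1  2  2  2  2  2  2  2  2  2
 7  0  0  1  2  2  3  3  3  3  3  3  3
 6  0  1  1  2  2  3  4  4  4  4  4  4
 3  0  1  2  2  3  3  4  4  5  5  5  5
 7  0  1  2  3  3  4  4  4  5  6  6  6
 7  0  1  2  3  3  4  4  4  5  6  7  7
 5  0  1  2  3  3  4  4  4  5  6  7  7
 3  0  1  2  3  4  4  4  4  5  6  7  7
 3  0  1  2  3  4  4  4  4  5  6  7  7
dp[10][11] = 7. One LCS (by backtracking along matches): 3, 7, 7, 6, 3, 7, 7.

7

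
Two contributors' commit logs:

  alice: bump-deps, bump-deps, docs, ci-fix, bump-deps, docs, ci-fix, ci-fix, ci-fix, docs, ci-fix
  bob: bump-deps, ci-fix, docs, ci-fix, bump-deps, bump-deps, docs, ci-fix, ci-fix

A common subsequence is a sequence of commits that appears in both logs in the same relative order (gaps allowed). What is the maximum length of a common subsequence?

7

Pick bump-deps at alice[1]=bob[1], docs at alice[3]=bob[3], ci-fix at alice[4]=bob[4], bump-deps at alice[5]=bob[6], docs at alice[6]=bob[7], ci-fix at alice[9]=bob[8], ci-fix at alice[11]=bob[9]; all 7 commits appear in both, in order. dp[11][9] = 7 confirms this is the maximum.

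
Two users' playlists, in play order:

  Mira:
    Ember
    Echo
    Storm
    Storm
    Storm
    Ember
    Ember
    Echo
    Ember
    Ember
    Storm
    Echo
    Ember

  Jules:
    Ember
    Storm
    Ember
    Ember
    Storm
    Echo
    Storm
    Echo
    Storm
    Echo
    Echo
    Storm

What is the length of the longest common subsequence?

Pick Ember at Mira[1]=Jules[1], Storm at Mira[3]=Jules[2], Storm at Mira[4]=Jules[5], Storm at Mira[5]=Jules[7], Echo at Mira[8]=Jules[8], Storm at Mira[11]=Jules[9], Echo at Mira[12]=Jules[11]; all 7 songs appear in both, in order. Since dp[13][12] = 7, nothing longer is possible.

7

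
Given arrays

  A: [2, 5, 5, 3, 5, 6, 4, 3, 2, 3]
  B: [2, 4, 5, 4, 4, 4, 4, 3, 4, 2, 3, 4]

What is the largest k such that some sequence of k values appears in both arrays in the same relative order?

6

Let dp[i][j] be the LCS length of the first i values of A and the first j values of B. dp[i][j] = dp[i-1][j-1]+1 when the i-th and j-th values match, else max(dp[i-1][j], dp[i][j-1]).
    ·  2  4  5  4  4  4  4  3  4  2  3  4
 ·  0  0  0  0  0  0  0  0  0  0  0  0  0
 2  0  1  1  1  1  1  1  1  1  1  1  1  1
 5  0  1  1  2  2  2  2  2  2  2  2  2  2
 5  0  1  1  2  2  2  2  2  2  2  2  2  2
 3  0  1  1  2  2  2  2  2  3  3  3  3  3
 5  0  1  1  2  2  2  2  2  3  3  3  3  3
 6  0  1  1  2  2  2  2  2  3  3  3  3  3
 4  0  1  2  2  3  3  3  3  3  4  4  4  4
 3  0  1  2  2  3  3  3  3  4  4  4  5  5
 2  0  1  2  2  3  3  3  3  4  4  5  5  5
 3  0  1  2  2  3  3  3  3  4  4  5  6  6
dp[10][12] = 6. One LCS (by backtracking along matches): 2, 5, 3, 4, 2, 3.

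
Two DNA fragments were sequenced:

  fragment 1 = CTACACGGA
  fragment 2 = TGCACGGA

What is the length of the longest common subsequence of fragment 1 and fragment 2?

7

Taking T (fragment 1 #2, fragment 2 #1) → C (fragment 1 #4, fragment 2 #3) → A (fragment 1 #5, fragment 2 #4) → C (fragment 1 #6, fragment 2 #5) → G (fragment 1 #7, fragment 2 #6) → G (fragment 1 #8, fragment 2 #7) → A (fragment 1 #9, fragment 2 #8) gives a common subsequence of length 7. dp[9][8] = 7 confirms this is the maximum.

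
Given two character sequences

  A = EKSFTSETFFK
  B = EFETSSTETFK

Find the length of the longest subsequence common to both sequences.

8

Let dp[i][j] be the LCS length of the first i characters of A and the first j characters of B. dp[i][j] = dp[i-1][j-1]+1 when the i-th and j-th characters match, else max(dp[i-1][j], dp[i][j-1]).
    ·  E  F  E  T  S  S  T  E  T  F  K
 ·  0  0  0  0  0  0  0  0  0  0  0  0
 E  0  1  1  1  1  1  1  1  1  1  1  1
 K  0  1  1  1  1  1  1  1  1  1  1  2
 S  0  1  1  1  1  2  2  2  2  2  2  2
 F  0  1  2  2  2  2  2  2  2  2  3  3
 T  0  1  2  2  3  3  3  3  3  3  3  3
 S  0  1  2  2  3  4  4  4  4  4  4  4
 E  0  1  2  3  3  4  4  4  5  5  5  5
 T  0  1  2  3  4  4  4  5  5  6  6  6
 F  0  1  2  3  4  4  4  5  5  6  7  7
 F  0  1  2  3  4  4  4  5  5  6  7  7
 K  0  1  2  3  4  4  4  5  5  6  7  8
dp[11][11] = 8. One LCS (by backtracking along matches): EFTSETFK.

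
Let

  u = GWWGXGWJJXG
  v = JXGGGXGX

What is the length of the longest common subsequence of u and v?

5

Pick G at u[1]=v[4], G at u[4]=v[5], X at u[5]=v[6], G at u[6]=v[7], X at u[10]=v[8]; all 5 characters appear in both, in order. dp[11][8] = 5 confirms this is the maximum.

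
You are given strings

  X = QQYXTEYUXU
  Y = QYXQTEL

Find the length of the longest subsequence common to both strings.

Taking Q (X #2, Y #1), then Y (X #3, Y #2), then X (X #4, Y #3), then T (X #5, Y #5), then E (X #6, Y #6) gives a common subsequence of length 5, and the DP table's final entry dp[10][7] is also 5, so no common subsequence is longer.

5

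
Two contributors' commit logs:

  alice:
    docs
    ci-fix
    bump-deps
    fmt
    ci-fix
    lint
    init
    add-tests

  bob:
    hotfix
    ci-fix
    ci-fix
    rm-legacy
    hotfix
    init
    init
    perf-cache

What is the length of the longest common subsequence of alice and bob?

3

Pick ci-fix at alice[2]=bob[2] → ci-fix at alice[5]=bob[3] → init at alice[7]=bob[7]; all 3 commits appear in both, in order. The LCS DP gives dp[8][8] = 3, so this is optimal.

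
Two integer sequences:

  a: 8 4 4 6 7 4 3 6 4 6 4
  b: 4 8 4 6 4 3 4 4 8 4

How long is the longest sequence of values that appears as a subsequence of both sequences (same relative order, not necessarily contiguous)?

7

Let dp[i][j] be the LCS length of the first i values of a and the first j values of b. dp[i][j] = dp[i-1][j-1]+1 when the i-th and j-th values match, else max(dp[i-1][j], dp[i][j-1]).
    ·  4  8  4  6  4  3  4  4  8  4
 ·  0  0  0  0  0  0  0  0  0  0  0
 8  0  0  1  1  1  1  1  1  1  1  1
 4  0  1  1  2  2  2  2  2  2  2  2
 4  0  1  1  2  2  3  3  3  3  3  3
 6  0  1  1  2  3  3  3  3  3  3  3
 7  0  1  1  2  3  3  3  3  3  3  3
 4  0  1  1  2  3  4  4  4  4  4  4
 3  0  1  1  2  3  4  5  5  5  5  5
 6  0  1  1  2  3  4  5  5  5  5  5
 4  0  1  1  2  3  4  5  6  6  6  6
 6  0  1  1  2  3  4  5  6  6  6  6
 4  0  1  1  2  3  4  5  6  7  7  7
dp[11][10] = 7. One LCS (by backtracking along matches): 8, 4, 6, 4, 3, 4, 4.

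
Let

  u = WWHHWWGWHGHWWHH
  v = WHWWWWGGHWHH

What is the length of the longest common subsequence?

Match W (u #1, v #3); then W (u #2, v #4); then W (u #5, v #5); then W (u #6, v #6); then G (u #7, v #7); then G (u #10, v #8); then H (u #11, v #9); then W (u #13, v #10); then H (u #14, v #11); then H (u #15, v #12) — 10 characters in the same relative order in both, and the DP table's final entry dp[15][12] is also 10, so no common subsequence is longer.

10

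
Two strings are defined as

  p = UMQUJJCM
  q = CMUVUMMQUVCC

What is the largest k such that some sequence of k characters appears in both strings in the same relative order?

Let dp[i][j] be the LCS length of the first i characters of p and the first j characters of q. dp[i][j] = dp[i-1][j-1]+1 when the i-th and j-th characters match, else max(dp[i-1][j], dp[i][j-1]).
    ·  C  M  U  V  U  M  M  Q  U  V  C  C
 ·  0  0  0  0  0  0  0  0  0  0  0  0  0
 U  0  0  0  1  1  1  1  1  1  1  1  1  1
 M  0  0  1  1  1  1  2  2  2  2  2  2  2
 Q  0  0  1  1  1  1  2  2  3  3  3  3  3
 U  0  0  1  2  2  2  2  2  3  4  4  4  4
 J  0  0  1  2  2  2  2  2  3  4  4  4  4
 J  0  0  1  2  2  2  2  2  3  4  4  4  4
 C  0  1  1  2  2  2  2  2  3  4  4  5  5
 M  0  1  2  2  2  2  3  3  3  4  4  5  5
dp[8][12] = 5. One LCS (by backtracking along matches): UMQUC.

5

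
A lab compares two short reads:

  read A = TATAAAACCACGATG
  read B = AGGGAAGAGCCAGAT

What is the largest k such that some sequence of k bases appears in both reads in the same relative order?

Pick A at read A[2]=read B[1], then A at read A[4]=read B[5], then A at read A[5]=read B[6], then A at read A[6]=read B[8], then C at read A[8]=read B[10], then C at read A[9]=read B[11], then A at read A[10]=read B[12], then G at read A[12]=read B[13], then A at read A[13]=read B[14], then T at read A[14]=read B[15]; all 10 bases appear in both, in order, and the DP table's final entry dp[15][15] is also 10, so no common subsequence is longer.

10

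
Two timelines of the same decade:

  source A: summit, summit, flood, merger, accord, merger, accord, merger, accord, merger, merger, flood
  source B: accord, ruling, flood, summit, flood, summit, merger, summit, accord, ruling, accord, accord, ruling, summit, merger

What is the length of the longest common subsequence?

7

Pick summit [1,4], summit [2,6], merger [4,7], accord [5,9], accord [7,11], accord [9,12], merger [11,15]; all 7 events appear in both, in order. The LCS DP gives dp[12][15] = 7, so this is optimal.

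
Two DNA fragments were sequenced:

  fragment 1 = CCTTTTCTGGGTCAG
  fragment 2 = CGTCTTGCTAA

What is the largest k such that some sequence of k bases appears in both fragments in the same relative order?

7

Pick C [1,1] → C [2,4] → T [3,5] → T [4,6] → C [7,8] → T [8,9] → A [14,11]; all 7 bases appear in both, in order. dp[15][11] = 7 confirms this is the maximum.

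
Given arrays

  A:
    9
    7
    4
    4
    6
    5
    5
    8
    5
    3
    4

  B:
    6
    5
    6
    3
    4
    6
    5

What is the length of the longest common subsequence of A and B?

4

Let dp[i][j] be the LCS length of the first i values of A and the first j values of B. dp[i][j] = dp[i-1][j-1]+1 when the i-th and j-th values match, else max(dp[i-1][j], dp[i][j-1]).
    ·  6  5  6  3  4  6  5
 ·  0  0  0  0  0  0  0  0
 9  0  0  0  0  0  0  0  0
 7  0  0  0  0  0  0  0  0
 4  0  0  0  0  0  1  1  1
 4  0  0  0  0  0  1  1  1
 6  0  1  1  1  1  1  2  2
 5  0  1  2  2  2  2  2  3
 5  0  1  2  2  2  2  2  3
 8  0  1  2  2  2  2  2  3
 5  0  1  2  2  2  2  2  3
 3  0  1  2  2  3  3  3  3
 4  0  1  2  2  3  4  4  4
dp[11][7] = 4. One LCS (by backtracking along matches): 6, 5, 3, 4.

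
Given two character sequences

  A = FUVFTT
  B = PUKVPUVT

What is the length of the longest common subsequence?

Let dp[i][j] be the LCS length of the first i characters of A and the first j characters of B. dp[i][j] = dp[i-1][j-1]+1 when the i-th and j-th characters match, else max(dp[i-1][j], dp[i][j-1]).
    ·  P  U  K  V  P  U  V  T
 ·  0  0  0  0  0  0  0  0  0
 F  0  0  0  0  0  0  0  0  0
 U  0  0  1  1  1  1  1  1  1
 V  0  0  1  1  2  2  2  2  2
 F  0  0  1  1  2  2  2  2  2
 T  0  0  1  1  2  2  2  2  3
 T  0  0  1  1  2  2  2  2  3
dp[6][8] = 3. One LCS (by backtracking along matches): UVT.

3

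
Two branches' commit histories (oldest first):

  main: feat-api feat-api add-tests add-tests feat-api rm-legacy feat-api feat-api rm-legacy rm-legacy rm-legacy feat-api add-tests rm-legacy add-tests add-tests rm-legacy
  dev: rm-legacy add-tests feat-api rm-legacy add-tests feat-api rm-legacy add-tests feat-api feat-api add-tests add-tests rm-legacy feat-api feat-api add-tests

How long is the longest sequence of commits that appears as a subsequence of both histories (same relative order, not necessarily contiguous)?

Match feat-api [1,3]; then add-tests [4,5]; then feat-api [5,6]; then rm-legacy [6,7]; then feat-api [7,9]; then feat-api [8,10]; then rm-legacy [9,13]; then feat-api [12,15]; then add-tests [16,16] — 9 commits in the same relative order in both. dp[17][16] = 9 confirms this is the maximum.

9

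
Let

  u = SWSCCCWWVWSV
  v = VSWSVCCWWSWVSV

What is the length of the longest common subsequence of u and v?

One common subsequence of length 10: S [1,2], W [2,3], S [3,4], C [4,6], C [5,7], W [7,9], W [8,11], V [9,12], S [11,13], V [12,14]. dp[12][14] = 10 confirms this is the maximum.

10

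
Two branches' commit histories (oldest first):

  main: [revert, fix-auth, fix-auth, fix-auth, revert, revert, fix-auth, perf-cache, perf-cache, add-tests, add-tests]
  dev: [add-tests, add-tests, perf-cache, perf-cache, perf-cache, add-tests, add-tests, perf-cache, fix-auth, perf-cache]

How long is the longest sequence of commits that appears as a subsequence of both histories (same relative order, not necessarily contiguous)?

Pick perf-cache (main #8, dev #4); then perf-cache (main #9, dev #5); then add-tests (main #10, dev #6); then add-tests (main #11, dev #7); all 4 commits appear in both, in order. The LCS DP gives dp[11][10] = 4, so this is optimal.

4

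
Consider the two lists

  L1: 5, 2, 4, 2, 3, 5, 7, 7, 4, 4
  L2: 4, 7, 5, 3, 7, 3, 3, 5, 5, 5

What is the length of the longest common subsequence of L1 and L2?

Let dp[i][j] be the LCS length of the first i values of L1 and the first j values of L2. dp[i][j] = dp[i-1][j-1]+1 when the i-th and j-th values match, else max(dp[i-1][j], dp[i][j-1]).
    ·  4  7  5  3  7  3  3  5  5  5
 ·  0  0  0  0  0  0  0  0  0  0  0
 5  0  0  0  1  1  1  1  1  1  1  1
 2  0  0  0  1  1  1  1  1  1  1  1
 4  0  1  1  1  1  1  1  1  1  1  1
 2  0  1  1  1  1  1  1  1  1  1  1
 3  0  1  1  1  2  2  2  2  2  2  2
 5  0  1  1  2  2  2  2  2  3  3  3
 7  0  1  2  2  2  3  3  3  3  3  3
 7  0  1  2  2  2  3  3  3  3  3  3
 4  0  1  2  2  2  3  3  3  3  3  3
 4  0  1  2  2  2  3  3  3  3  3  3
dp[10][10] = 3. One LCS (by backtracking along matches): 5, 3, 5.

3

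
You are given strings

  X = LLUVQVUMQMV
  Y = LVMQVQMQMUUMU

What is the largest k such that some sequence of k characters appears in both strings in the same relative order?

Let dp[i][j] be the LCS length of the first i characters of X and the first j characters of Y. dp[i][j] = dp[i-1][j-1]+1 when the i-th and j-th characters match, else max(dp[i-1][j], dp[i][j-1]).
    ·  L  V  M  Q  V  Q  M  Q  M  U  U  M  U
 ·  0  0  0  0  0  0  0  0  0  0  0  0  0  0
 L  0  1  1  1  1  1  1  1  1  1  1  1  1  1
 L  0  1  1  1  1  1  1  1  1  1  1  1  1  1
 U  0  1  1  1  1  1  1  1  1  1  2  2  2  2
 V  0  1  2  2  2  2  2  2  2  2  2  2  2  2
 Q  0  1  2  2  3  3  3  3  3  3  3  3  3  3
 V  0  1  2  2  3  4  4  4  4  4  4  4  4  4
 U  0  1  2  2  3  4  4  4  4  4  5  5  5  5
 M  0  1  2  3  3  4  4  5  5  5  5  5  6  6
 Q  0  1  2  3  4  4  5  5  6  6  6  6  6  6
 M  0  1  2  3  4  4  5  6  6  7  7  7  7  7
 V  0  1  2  3  4  5  5  6  6  7  7  7  7  7
dp[11][13] = 7. One LCS (by backtracking along matches): LVQVMQM.

7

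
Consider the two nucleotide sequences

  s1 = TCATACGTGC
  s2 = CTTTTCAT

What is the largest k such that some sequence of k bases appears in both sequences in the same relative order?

4

One common subsequence of length 4: T (s1 #1, s2 #5) → C (s1 #2, s2 #6) → A (s1 #5, s2 #7) → T (s1 #8, s2 #8). dp[10][8] = 4 confirms this is the maximum.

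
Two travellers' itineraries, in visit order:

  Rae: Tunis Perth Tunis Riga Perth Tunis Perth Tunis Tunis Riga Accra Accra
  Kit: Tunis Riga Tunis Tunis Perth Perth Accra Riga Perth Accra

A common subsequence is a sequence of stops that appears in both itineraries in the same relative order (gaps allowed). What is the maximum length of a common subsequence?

Taking Tunis at Rae[1]=Kit[3], then Tunis at Rae[3]=Kit[4], then Perth at Rae[5]=Kit[5], then Perth at Rae[7]=Kit[6], then Riga at Rae[10]=Kit[8], then Accra at Rae[12]=Kit[10] gives a common subsequence of length 6, and the DP table's final entry dp[12][10] is also 6, so no common subsequence is longer.

6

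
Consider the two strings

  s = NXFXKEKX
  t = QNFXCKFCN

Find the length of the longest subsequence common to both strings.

4

One common subsequence of length 4: N [1,2], F [3,3], X [4,4], K [5,6]. The LCS DP gives dp[8][9] = 4, so this is optimal.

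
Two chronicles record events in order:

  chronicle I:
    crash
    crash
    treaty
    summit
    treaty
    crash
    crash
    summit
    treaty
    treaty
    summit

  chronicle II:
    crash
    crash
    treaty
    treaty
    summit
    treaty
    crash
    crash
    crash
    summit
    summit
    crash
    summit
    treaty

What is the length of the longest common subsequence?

9

Taking crash (chronicle I #1, chronicle II #1), crash (chronicle I #2, chronicle II #2), treaty (chronicle I #3, chronicle II #4), summit (chronicle I #4, chronicle II #5), treaty (chronicle I #5, chronicle II #6), crash (chronicle I #6, chronicle II #9), crash (chronicle I #7, chronicle II #12), summit (chronicle I #8, chronicle II #13), treaty (chronicle I #10, chronicle II #14) gives a common subsequence of length 9, and the DP table's final entry dp[11][14] is also 9, so no common subsequence is longer.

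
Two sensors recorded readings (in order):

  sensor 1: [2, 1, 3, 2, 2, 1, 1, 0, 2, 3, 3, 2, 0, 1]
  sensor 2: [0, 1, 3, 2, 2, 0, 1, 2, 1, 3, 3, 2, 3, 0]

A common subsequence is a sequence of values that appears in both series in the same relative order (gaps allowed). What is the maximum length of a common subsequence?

Match 1 (sensor 1 #2, sensor 2 #2); then 3 (sensor 1 #3, sensor 2 #3); then 2 (sensor 1 #4, sensor 2 #4); then 2 (sensor 1 #5, sensor 2 #5); then 1 (sensor 1 #6, sensor 2 #7); then 1 (sensor 1 #7, sensor 2 #9); then 3 (sensor 1 #10, sensor 2 #10); then 3 (sensor 1 #11, sensor 2 #11); then 2 (sensor 1 #12, sensor 2 #12); then 0 (sensor 1 #13, sensor 2 #14) — 10 values in the same relative order in both. The LCS DP gives dp[14][14] = 10, so this is optimal.

10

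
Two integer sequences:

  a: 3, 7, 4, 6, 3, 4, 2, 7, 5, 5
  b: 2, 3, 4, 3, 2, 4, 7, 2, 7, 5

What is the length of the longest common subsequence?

Let dp[i][j] be the LCS length of the first i values of a and the first j values of b. dp[i][j] = dp[i-1][j-1]+1 when the i-th and j-th values match, else max(dp[i-1][j], dp[i][j-1]).
    ·  2  3  4  3  2  4  7  2  7  5
 ·  0  0  0  0  0  0  0  0  0  0  0
 3  0  0  1  1  1  1  1  1  1  1  1
 7  0  0  1  1  1  1  1  2  2  2  2
 4  0  0  1  2  2  2  2  2  2  2  2
 6  0  0  1  2  2  2  2  2  2  2  2
 3  0  0  1  2  3  3  3  3  3  3  3
 4  0  0  1  2  3  3  4  4  4  4  4
 2  0  1  1  2  3  4  4  4  5  5  5
 7  0  1  1  2  3  4  4  5  5  6  6
 5  0  1  1  2  3  4  4  5  5  6  7
 5  0  1  1  2  3  4  4  5  5  6  7
dp[10][10] = 7. One LCS (by backtracking along matches): 3, 4, 3, 4, 2, 7, 5.

7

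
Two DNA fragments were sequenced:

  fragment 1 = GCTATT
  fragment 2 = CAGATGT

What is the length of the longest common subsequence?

4

Let dp[i][j] be the LCS length of the first i bases of fragment 1 and the first j bases of fragment 2. dp[i][j] = dp[i-1][j-1]+1 when the i-th and j-th bases match, else max(dp[i-1][j], dp[i][j-1]).
    ·  C  A  G  A  T  G  T
 ·  0  0  0  0  0  0  0  0
 G  0  0  0  1  1  1  1  1
 C  0  1  1  1  1  1  1  1
 T  0  1  1  1  1  2  2  2
 A  0  1  2  2  2  2  2  2
 T  0  1  2  2  2  3  3  3
 T  0  1  2  2  2  3  3  4
dp[6][7] = 4. One LCS (by backtracking along matches): GATT.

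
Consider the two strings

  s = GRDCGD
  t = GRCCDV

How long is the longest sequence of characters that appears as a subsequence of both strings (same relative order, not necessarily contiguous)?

Pick G at s[1]=t[1], R at s[2]=t[2], C at s[4]=t[4], D at s[6]=t[5]; all 4 characters appear in both, in order. Since dp[6][6] = 4, nothing longer is possible.

4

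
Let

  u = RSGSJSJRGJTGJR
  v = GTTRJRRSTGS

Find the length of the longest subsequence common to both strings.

5

One common subsequence of length 5: R (u #1, v #4), then J (u #5, v #5), then S (u #6, v #8), then T (u #11, v #9), then G (u #12, v #10). dp[14][11] = 5 confirms this is the maximum.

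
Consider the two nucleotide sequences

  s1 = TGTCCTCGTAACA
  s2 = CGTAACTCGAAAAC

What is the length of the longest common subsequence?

9

One common subsequence of length 9: G [2,2]; then T [3,3]; then C [5,6]; then T [6,7]; then C [7,8]; then G [8,9]; then A [10,12]; then A [11,13]; then C [12,14], and the DP table's final entry dp[13][14] is also 9, so no common subsequence is longer.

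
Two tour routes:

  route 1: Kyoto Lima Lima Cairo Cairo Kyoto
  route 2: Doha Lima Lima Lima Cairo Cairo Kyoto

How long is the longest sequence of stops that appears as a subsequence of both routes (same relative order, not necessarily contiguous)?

5

Match Lima at route 1[2]=route 2[3], Lima at route 1[3]=route 2[4], Cairo at route 1[4]=route 2[5], Cairo at route 1[5]=route 2[6], Kyoto at route 1[6]=route 2[7] — 5 stops in the same relative order in both. Since dp[6][7] = 5, nothing longer is possible.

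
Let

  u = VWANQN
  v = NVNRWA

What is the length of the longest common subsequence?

Pick V [1,2], then W [2,5], then A [3,6]; all 3 characters appear in both, in order. The LCS DP gives dp[6][6] = 3, so this is optimal.

3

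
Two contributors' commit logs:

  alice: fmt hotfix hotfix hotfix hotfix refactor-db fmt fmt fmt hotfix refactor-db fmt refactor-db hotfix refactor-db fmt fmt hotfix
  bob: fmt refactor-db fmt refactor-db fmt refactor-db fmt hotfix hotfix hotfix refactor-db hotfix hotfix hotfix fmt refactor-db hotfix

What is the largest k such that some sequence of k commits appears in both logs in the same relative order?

Match fmt [1,1], then refactor-db [6,2], then fmt [7,3], then fmt [8,5], then fmt [9,7], then hotfix [10,10], then refactor-db [11,11], then fmt [12,15], then refactor-db [15,16], then hotfix [18,17] — 10 commits in the same relative order in both. The LCS DP gives dp[18][17] = 10, so this is optimal.

10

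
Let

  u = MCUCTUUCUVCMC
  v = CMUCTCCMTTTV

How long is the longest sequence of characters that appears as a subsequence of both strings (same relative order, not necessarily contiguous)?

7

Pick M (u #1, v #2); then U (u #3, v #3); then C (u #4, v #4); then T (u #5, v #5); then C (u #8, v #6); then C (u #11, v #7); then M (u #12, v #8); all 7 characters appear in both, in order, and the DP table's final entry dp[13][12] is also 7, so no common subsequence is longer.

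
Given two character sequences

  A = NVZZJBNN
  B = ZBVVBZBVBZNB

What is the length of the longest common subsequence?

Pick V at A[2]=B[4], then Z at A[3]=B[6], then Z at A[4]=B[10], then B at A[6]=B[12]; all 4 characters appear in both, in order, and the DP table's final entry dp[8][12] is also 4, so no common subsequence is longer.

4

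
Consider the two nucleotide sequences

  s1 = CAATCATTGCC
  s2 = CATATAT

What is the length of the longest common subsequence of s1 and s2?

6

Match C (s1 #1, s2 #1), A (s1 #2, s2 #2), A (s1 #3, s2 #4), T (s1 #4, s2 #5), A (s1 #6, s2 #6), T (s1 #8, s2 #7) — 6 bases in the same relative order in both. dp[11][7] = 6 confirms this is the maximum.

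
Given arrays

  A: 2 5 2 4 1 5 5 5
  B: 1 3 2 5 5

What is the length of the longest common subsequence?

3

Let dp[i][j] be the LCS length of the first i values of A and the first j values of B. dp[i][j] = dp[i-1][j-1]+1 when the i-th and j-th values match, else max(dp[i-1][j], dp[i][j-1]).
    ·  1  3  2  5  5
 ·  0  0  0  0  0  0
 2  0  0  0  1  1  1
 5  0  0  0  1  2  2
 2  0  0  0  1  2  2
 4  0  0  0  1  2  2
 1  0  1  1  1  2  2
 5  0  1  1  1  2  3
 5  0  1  1  1  2  3
 5  0  1  1  1  2  3
dp[8][5] = 3. One LCS (by backtracking along matches): 2, 5, 5.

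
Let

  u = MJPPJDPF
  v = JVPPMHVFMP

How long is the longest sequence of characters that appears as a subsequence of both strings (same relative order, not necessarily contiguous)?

Match J [2,1] → P [3,3] → P [4,4] → P [7,10] — 4 characters in the same relative order in both, and the DP table's final entry dp[8][10] is also 4, so no common subsequence is longer.

4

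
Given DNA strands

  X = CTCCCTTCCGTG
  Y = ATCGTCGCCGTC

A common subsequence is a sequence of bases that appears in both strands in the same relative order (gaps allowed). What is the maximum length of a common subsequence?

7

Match C (X #1, Y #3); then T (X #2, Y #5); then C (X #3, Y #6); then C (X #4, Y #8); then C (X #5, Y #9); then T (X #7, Y #11); then C (X #9, Y #12) — 7 bases in the same relative order in both. Since dp[12][12] = 7, nothing longer is possible.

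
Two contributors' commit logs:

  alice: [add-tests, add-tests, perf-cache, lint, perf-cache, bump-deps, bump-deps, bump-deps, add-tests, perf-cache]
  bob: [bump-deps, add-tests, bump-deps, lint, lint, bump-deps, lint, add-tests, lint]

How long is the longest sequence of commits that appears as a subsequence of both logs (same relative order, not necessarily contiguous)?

Match add-tests [1,2] → lint [4,5] → bump-deps [6,6] → add-tests [9,8] — 4 commits in the same relative order in both. dp[10][9] = 4 confirms this is the maximum.

4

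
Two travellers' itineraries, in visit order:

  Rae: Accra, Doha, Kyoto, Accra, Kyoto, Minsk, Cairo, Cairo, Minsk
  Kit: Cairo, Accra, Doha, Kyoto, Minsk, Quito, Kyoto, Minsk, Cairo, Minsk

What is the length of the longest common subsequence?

7

Taking Accra at Rae[1]=Kit[2] → Doha at Rae[2]=Kit[3] → Kyoto at Rae[3]=Kit[4] → Kyoto at Rae[5]=Kit[7] → Minsk at Rae[6]=Kit[8] → Cairo at Rae[8]=Kit[9] → Minsk at Rae[9]=Kit[10] gives a common subsequence of length 7. The LCS DP gives dp[9][10] = 7, so this is optimal.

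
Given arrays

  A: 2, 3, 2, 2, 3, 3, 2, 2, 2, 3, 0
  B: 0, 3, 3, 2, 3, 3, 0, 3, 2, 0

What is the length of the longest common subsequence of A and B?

Pick 2 at A[1]=B[4] → 3 at A[2]=B[5] → 3 at A[5]=B[6] → 3 at A[6]=B[8] → 2 at A[9]=B[9] → 0 at A[11]=B[10]; all 6 values appear in both, in order. The LCS DP gives dp[11][10] = 6, so this is optimal.

6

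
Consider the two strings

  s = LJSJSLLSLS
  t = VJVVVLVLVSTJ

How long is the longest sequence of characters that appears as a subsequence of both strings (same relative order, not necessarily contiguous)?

Let dp[i][j] be the LCS length of the first i characters of s and the first j characters of t. dp[i][j] = dp[i-1][j-1]+1 when the i-th and j-th characters match, else max(dp[i-1][j], dp[i][j-1]).
    ·  V  J  V  V  V  L  V  L  V  S  T  J
 ·  0  0  0  0  0  0  0  0  0  0  0  0  0
 L  0  0  0  0  0  0  1  1  1  1  1  1  1
 J  0  0  1  1  1  1  1  1  1  1  1  1  2
 S  0  0  1  1  1  1  1  1  1  1  2  2  2
 J  0  0  1  1  1  1  1  1  1  1  2  2  3
 S  0  0  1  1  1  1  1  1  1  1  2  2  3
 L  0  0  1  1  1  1  2  2  2  2  2  2  3
 L  0  0  1  1  1  1  2  2  3  3  3  3  3
 S  0  0  1  1  1  1  2  2  3  3  4  4  4
 L  0  0  1  1  1  1  2  2  3  3  4  4  4
 S  0  0  1  1  1  1  2  2  3  3  4  4  4
dp[10][12] = 4. One LCS (by backtracking along matches): JLLS.

4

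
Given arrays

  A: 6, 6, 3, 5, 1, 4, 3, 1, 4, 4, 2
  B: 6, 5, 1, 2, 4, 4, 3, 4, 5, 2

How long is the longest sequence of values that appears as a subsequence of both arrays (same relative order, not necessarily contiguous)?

Pick 6 (A #2, B #1); then 5 (A #4, B #2); then 1 (A #5, B #3); then 4 (A #6, B #6); then 3 (A #7, B #7); then 4 (A #9, B #8); then 2 (A #11, B #10); all 7 values appear in both, in order. The LCS DP gives dp[11][10] = 7, so this is optimal.

7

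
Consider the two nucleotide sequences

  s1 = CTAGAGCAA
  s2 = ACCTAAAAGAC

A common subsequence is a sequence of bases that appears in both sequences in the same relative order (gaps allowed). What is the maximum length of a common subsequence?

6

Let dp[i][j] be the LCS length of the first i bases of s1 and the first j bases of s2. dp[i][j] = dp[i-1][j-1]+1 when the i-th and j-th bases match, else max(dp[i-1][j], dp[i][j-1]).
    ·  A  C  C  T  A  A  A  A  G  A  C
 ·  0  0  0  0  0  0  0  0  0  0  0  0
 C  0  0  1  1  1  1  1  1  1  1  1  1
 T  0  0  1  1  2  2  2  2  2  2  2  2
 A  0  1  1  1  2  3  3  3  3  3  3  3
 G  0  1  1  1  2  3  3  3  3  4  4  4
 A  0  1  1  1  2  3  4  4  4  4  5  5
 G  0  1  1  1  2  3  4  4  4  5  5  5
 C  0  1  2  2  2  3  4  4  4  5  5  6
 A  0  1  2  2  2  3  4  5  5  5  6  6
 A  0  1  2  2  2  3  4  5  6  6  6  6
dp[9][11] = 6. One LCS (by backtracking along matches): CTAGAC.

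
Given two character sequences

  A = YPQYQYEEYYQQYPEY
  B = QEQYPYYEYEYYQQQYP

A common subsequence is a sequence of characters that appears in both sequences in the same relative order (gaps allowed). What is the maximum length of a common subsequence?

12

Taking Y [1,4] → P [2,5] → Y [4,6] → Y [6,7] → E [7,8] → E [8,10] → Y [9,11] → Y [10,12] → Q [11,14] → Q [12,15] → Y [13,16] → P [14,17] gives a common subsequence of length 12. Since dp[16][17] = 12, nothing longer is possible.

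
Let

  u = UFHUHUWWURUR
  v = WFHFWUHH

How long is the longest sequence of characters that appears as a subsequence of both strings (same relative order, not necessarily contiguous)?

4

One common subsequence of length 4: F (u #2, v #2); then H (u #3, v #3); then U (u #4, v #6); then H (u #5, v #8). Since dp[12][8] = 4, nothing longer is possible.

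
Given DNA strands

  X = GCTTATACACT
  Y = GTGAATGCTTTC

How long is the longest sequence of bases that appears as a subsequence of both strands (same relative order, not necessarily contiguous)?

Let dp[i][j] be the LCS length of the first i bases of X and the first j bases of Y. dp[i][j] = dp[i-1][j-1]+1 when the i-th and j-th bases match, else max(dp[i-1][j], dp[i][j-1]).
    ·  G  T  G  A  A  T  G  C  T  T  T  C
 ·  0  0  0  0  0  0  0  0  0  0  0  0  0
 G  0  1  1  1  1  1  1  1  1  1  1  1  1
 C  0  1  1  1  1  1  1  1  2  2  2  2  2
 T  0  1  2  2  2  2  2  2  2  3  3  3  3
 T  0  1  2  2  2  2  3  3  3  3  4  4  4
 A  0  1  2  2  3  3  3  3  3  3  4  4  4
 T  0  1  2  2  3  3  4  4  4  4  4  5  5
 A  0  1  2  2  3  4  4  4  4  4  4  5  5
 C  0  1  2  2  3  4  4  4  5  5  5  5  6
 A  0  1  2  2  3  4  4  4  5  5  5  5  6
 C  0  1  2  2  3  4  4  4  5  5  5  5  6
 T  0  1  2  2  3  4  5  5  5  6  6  6  6
dp[11][12] = 6. One LCS (by backtracking along matches): GCTTTC.

6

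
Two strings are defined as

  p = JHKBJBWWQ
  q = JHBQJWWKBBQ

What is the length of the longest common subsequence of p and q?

7

Let dp[i][j] be the LCS length of the first i characters of p and the first j characters of q. dp[i][j] = dp[i-1][j-1]+1 when the i-th and j-th characters match, else max(dp[i-1][j], dp[i][j-1]).
    ·  J  H  B  Q  J  W  W  K  B  B  Q
 ·  0  0  0  0  0  0  0  0  0  0  0  0
 J  0  1  1  1  1  1  1  1  1  1  1  1
 H  0  1  2  2  2  2  2  2  2  2  2  2
 K  0  1  2  2  2  2  2  2  3  3  3  3
 B  0  1  2  3  3  3  3  3  3  4  4  4
 J  0  1  2  3  3  4  4  4  4  4  4  4
 B  0  1  2  3  3  4  4  4  4  5  5  5
 W  0  1  2  3  3  4  5  5  5  5  5  5
 W  0  1  2  3  3  4  5  6  6  6  6  6
 Q  0  1  2  3  4  4  5  6  6  6  6  7
dp[9][11] = 7. One LCS (by backtracking along matches): JHBJWWQ.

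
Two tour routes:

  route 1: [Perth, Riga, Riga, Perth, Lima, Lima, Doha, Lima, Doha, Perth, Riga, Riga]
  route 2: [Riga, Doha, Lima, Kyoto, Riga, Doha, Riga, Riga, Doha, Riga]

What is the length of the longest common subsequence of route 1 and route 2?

Taking Riga at route 1[3]=route 2[1], then Doha at route 1[7]=route 2[2], then Lima at route 1[8]=route 2[3], then Doha at route 1[9]=route 2[6], then Riga at route 1[11]=route 2[8], then Riga at route 1[12]=route 2[10] gives a common subsequence of length 6, and the DP table's final entry dp[12][10] is also 6, so no common subsequence is longer.

6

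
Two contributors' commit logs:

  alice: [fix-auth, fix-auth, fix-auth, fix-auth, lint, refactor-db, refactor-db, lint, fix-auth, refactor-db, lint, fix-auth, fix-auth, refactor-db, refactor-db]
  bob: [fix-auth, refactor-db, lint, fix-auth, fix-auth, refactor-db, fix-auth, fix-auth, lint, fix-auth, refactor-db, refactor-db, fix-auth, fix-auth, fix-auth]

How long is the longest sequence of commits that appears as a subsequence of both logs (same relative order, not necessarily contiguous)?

Pick fix-auth [1,4], fix-auth [2,5], fix-auth [3,7], fix-auth [4,8], lint [5,9], refactor-db [6,11], refactor-db [7,12], fix-auth [9,13], fix-auth [12,14], fix-auth [13,15]; all 10 commits appear in both, in order, and the DP table's final entry dp[15][15] is also 10, so no common subsequence is longer.

10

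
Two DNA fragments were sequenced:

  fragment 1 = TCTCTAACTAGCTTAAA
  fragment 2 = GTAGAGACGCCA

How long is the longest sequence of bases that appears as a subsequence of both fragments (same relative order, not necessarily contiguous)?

7

One common subsequence of length 7: T (fragment 1 #1, fragment 2 #2) → A (fragment 1 #6, fragment 2 #5) → A (fragment 1 #7, fragment 2 #7) → C (fragment 1 #8, fragment 2 #8) → G (fragment 1 #11, fragment 2 #9) → C (fragment 1 #12, fragment 2 #11) → A (fragment 1 #17, fragment 2 #12). Since dp[17][12] = 7, nothing longer is possible.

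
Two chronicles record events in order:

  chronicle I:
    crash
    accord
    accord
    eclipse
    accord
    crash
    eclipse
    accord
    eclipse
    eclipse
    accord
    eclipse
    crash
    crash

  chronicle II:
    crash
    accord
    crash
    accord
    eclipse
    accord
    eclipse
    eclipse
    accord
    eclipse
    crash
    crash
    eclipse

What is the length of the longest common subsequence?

Match crash [1,1]; then accord [2,2]; then accord [5,4]; then eclipse [7,5]; then accord [8,6]; then eclipse [9,7]; then eclipse [10,8]; then accord [11,9]; then eclipse [12,10]; then crash [13,11]; then crash [14,12] — 11 events in the same relative order in both. dp[14][13] = 11 confirms this is the maximum.

11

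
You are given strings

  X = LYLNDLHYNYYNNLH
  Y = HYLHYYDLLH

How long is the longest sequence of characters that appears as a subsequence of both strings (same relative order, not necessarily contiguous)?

7

Taking Y [2,2], then L [6,3], then H [7,4], then Y [8,5], then Y [10,6], then L [14,9], then H [15,10] gives a common subsequence of length 7. dp[15][10] = 7 confirms this is the maximum.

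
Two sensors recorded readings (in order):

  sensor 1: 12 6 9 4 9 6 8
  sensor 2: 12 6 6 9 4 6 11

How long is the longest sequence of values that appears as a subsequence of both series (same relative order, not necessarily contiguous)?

5

Let dp[i][j] be the LCS length of the first i values of sensor 1 and the first j values of sensor 2. dp[i][j] = dp[i-1][j-1]+1 when the i-th and j-th values match, else max(dp[i-1][j], dp[i][j-1]).
    · 12  6  6  9  4  6 11
 ·  0  0  0  0  0  0  0  0
12  0  1  1  1  1  1  1  1
 6  0  1  2  2  2  2  2  2
 9  0  1  2  2  3  3  3  3
 4  0  1  2  2  3  4  4  4
 9  0  1  2  2  3  4  4  4
 6  0  1  2  3  3  4  5  5
 8  0  1  2  3  3  4  5  5
dp[7][7] = 5. One LCS (by backtracking along matches): 12, 6, 9, 4, 6.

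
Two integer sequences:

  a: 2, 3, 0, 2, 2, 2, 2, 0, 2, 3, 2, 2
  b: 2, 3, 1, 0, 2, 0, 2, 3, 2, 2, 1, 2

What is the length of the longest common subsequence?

Pick 2 (a #1, b #1), then 3 (a #2, b #2), then 0 (a #3, b #4), then 2 (a #7, b #5), then 0 (a #8, b #6), then 2 (a #9, b #7), then 3 (a #10, b #8), then 2 (a #11, b #10), then 2 (a #12, b #12); all 9 values appear in both, in order, and the DP table's final entry dp[12][12] is also 9, so no common subsequence is longer.

9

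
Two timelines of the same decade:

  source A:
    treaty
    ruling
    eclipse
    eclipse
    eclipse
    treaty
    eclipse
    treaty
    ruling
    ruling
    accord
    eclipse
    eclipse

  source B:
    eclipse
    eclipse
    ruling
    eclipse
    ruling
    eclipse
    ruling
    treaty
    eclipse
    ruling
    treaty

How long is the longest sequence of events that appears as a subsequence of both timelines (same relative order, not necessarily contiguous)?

Taking ruling [2,3] → eclipse [3,4] → eclipse [4,6] → treaty [6,8] → eclipse [7,9] → treaty [8,11] gives a common subsequence of length 6, and the DP table's final entry dp[13][11] is also 6, so no common subsequence is longer.

6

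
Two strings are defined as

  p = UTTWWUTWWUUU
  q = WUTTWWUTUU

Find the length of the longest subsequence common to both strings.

Let dp[i][j] be the LCS length of the first i characters of p and the first j characters of q. dp[i][j] = dp[i-1][j-1]+1 when the i-th and j-th characters match, else max(dp[i-1][j], dp[i][j-1]).
    ·  W  U  T  T  W  W  U  T  U  U
 ·  0  0  0  0  0  0  0  0  0  0  0
 U  0  0  1  1  1  1  1  1  1  1  1
 T  0  0  1  2  2  2  2  2  2  2  2
 T  0  0  1  2  3  3  3  3  3  3  3
 W  0  1  1  2  3  4  4  4  4  4  4
 W  0  1  1  2  3  4  5  5  5  5  5
 U  0  1  2  2  3  4  5  6  6  6  6
 T  0  1  2  3  3  4  5  6  7  7  7
 W  0  1  2  3  3  4  5  6  7  7  7
 W  0  1  2  3  3  4  5  6  7  7  7
 U  0  1  2  3  3  4  5  6  7  8  8
 U  0  1  2  3  3  4  5  6  7  8  9
 U  0  1  2  3  3  4  5  6  7  8  9
dp[12][10] = 9. One LCS (by backtracking along matches): UTTWWUTUU.

9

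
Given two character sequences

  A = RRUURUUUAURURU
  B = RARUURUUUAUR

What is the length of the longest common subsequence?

11

Match R (A #1, B #1), R (A #2, B #3), U (A #3, B #4), U (A #4, B #5), R (A #5, B #6), U (A #6, B #7), U (A #7, B #8), U (A #8, B #9), A (A #9, B #10), U (A #12, B #11), R (A #13, B #12) — 11 characters in the same relative order in both. The LCS DP gives dp[14][12] = 11, so this is optimal.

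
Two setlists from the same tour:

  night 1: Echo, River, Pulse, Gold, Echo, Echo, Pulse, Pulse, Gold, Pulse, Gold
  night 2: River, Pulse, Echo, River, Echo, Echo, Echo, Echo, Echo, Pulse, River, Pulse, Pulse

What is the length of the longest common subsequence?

Pick Echo (night 1 #1, night 2 #3), River (night 1 #2, night 2 #4), Echo (night 1 #5, night 2 #8), Echo (night 1 #6, night 2 #9), Pulse (night 1 #7, night 2 #10), Pulse (night 1 #8, night 2 #12), Pulse (night 1 #10, night 2 #13); all 7 songs appear in both, in order. dp[11][13] = 7 confirms this is the maximum.

7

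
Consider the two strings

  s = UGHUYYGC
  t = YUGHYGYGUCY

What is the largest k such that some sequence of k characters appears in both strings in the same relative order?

Let dp[i][j] be the LCS length of the first i characters of s and the first j characters of t. dp[i][j] = dp[i-1][j-1]+1 when the i-th and j-th characters match, else max(dp[i-1][j], dp[i][j-1]).
    ·  Y  U  G  H  Y  G  Y  G  U  C  Y
 ·  0  0  0  0  0  0  0  0  0  0  0  0
 U  0  0  1  1  1  1  1  1  1  1  1  1
 G  0  0  1  2  2  2  2  2  2  2  2  2
 H  0  0  1  2  3  3  3  3  3  3  3  3
 U  0  0  1  2  3  3  3  3  3  4  4  4
 Y  0  1  1  2  3  4  4  4  4  4  4  5
 Y  0  1  1  2  3  4  4  5  5  5  5  5
 G  0  1  1  2  3  4  5  5  6  6  6  6
 C  0  1  1  2  3  4  5  5  6  6  7  7
dp[8][11] = 7. One LCS (by backtracking along matches): UGHYYGC.

7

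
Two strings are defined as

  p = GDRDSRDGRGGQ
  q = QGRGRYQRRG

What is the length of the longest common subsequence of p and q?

Pick G [1,4]; then R [3,5]; then R [6,8]; then R [9,9]; then G [11,10]; all 5 characters appear in both, in order, and the DP table's final entry dp[12][10] is also 5, so no common subsequence is longer.

5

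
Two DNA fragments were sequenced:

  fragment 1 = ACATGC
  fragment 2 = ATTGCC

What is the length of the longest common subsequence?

One common subsequence of length 4: A at fragment 1[1]=fragment 2[1] → T at fragment 1[4]=fragment 2[3] → G at fragment 1[5]=fragment 2[4] → C at fragment 1[6]=fragment 2[6]. Since dp[6][6] = 4, nothing longer is possible.

4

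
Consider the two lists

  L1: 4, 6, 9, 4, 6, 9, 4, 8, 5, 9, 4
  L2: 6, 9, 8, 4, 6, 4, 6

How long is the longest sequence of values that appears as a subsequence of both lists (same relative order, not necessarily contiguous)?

5

Let dp[i][j] be the LCS length of the first i values of L1 and the first j values of L2. dp[i][j] = dp[i-1][j-1]+1 when the i-th and j-th values match, else max(dp[i-1][j], dp[i][j-1]).
    ·  6  9  8  4  6  4  6
 ·  0  0  0  0  0  0  0  0
 4  0  0  0  0  1  1  1  1
 6  0  1  1  1  1  2  2  2
 9  0  1  2  2  2  2  2  2
 4  0  1  2  2  3  3  3  3
 6  0  1  2  2  3  4  4  4
 9  0  1  2  2  3  4  4  4
 4  0  1  2  2  3  4  5  5
 8  0  1  2  3  3  4  5  5
 5  0  1  2  3  3  4  5  5
 9  0  1  2  3  3  4  5  5
 4  0  1  2  3  4  4  5  5
dp[11][7] = 5. One LCS (by backtracking along matches): 6, 9, 4, 6, 4.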